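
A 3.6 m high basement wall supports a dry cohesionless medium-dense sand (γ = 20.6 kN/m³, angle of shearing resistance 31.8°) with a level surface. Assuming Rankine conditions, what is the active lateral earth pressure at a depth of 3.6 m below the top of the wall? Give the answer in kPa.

23.0 kPa

K_a = (1 − sin φ)/(1 + sin φ) = 0.3098.
σ_h = K_a γ z = 0.3098 × 20.6 × 3.6 = 22.97 kPa.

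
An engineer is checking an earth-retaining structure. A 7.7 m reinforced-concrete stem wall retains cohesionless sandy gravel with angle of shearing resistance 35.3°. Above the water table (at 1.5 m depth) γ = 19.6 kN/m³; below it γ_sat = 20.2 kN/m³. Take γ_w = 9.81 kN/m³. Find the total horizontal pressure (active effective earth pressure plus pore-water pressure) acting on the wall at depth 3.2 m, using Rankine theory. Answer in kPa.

K_a = (1 − sin φ)/(1 + sin φ) = 0.2675.
γ' = 20.2 − 9.81 = 10.39 kN/m³.
Effective vertical stress at 3.2 m: σ'_v = 19.6×1.5 + 10.39×1.70 = 47.06 kPa.
σ'_h = K_a σ'_v = 0.2675 × 47.06 = 12.59 kPa; u = γ_w × 1.70 = 16.68 kPa.
Total σ_h = 12.59 + 16.68 = 29.27 kPa.

29.3 kPa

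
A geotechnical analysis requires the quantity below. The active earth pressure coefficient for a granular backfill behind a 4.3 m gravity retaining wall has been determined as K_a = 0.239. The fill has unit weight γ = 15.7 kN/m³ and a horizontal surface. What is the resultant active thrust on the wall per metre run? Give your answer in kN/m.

34.7 kN/m

P = ½ K_a γ H² = 0.5 × 0.239 × 15.7 × 4.3² = 34.69 kN/m.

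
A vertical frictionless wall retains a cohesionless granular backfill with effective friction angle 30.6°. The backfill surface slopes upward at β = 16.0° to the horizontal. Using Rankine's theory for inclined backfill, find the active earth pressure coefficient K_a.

K_a = cos β · (cos β − √(cos²β − cos²φ)) / (cos β + √(cos²β − cos²φ)).
cos β = 0.9613, cos φ = 0.8607, √(cos²β − cos²φ) = 0.4280.
K_a = 0.9613 × (0.9613 − 0.4280)/(0.9613 + 0.4280) = 0.3690.

0.369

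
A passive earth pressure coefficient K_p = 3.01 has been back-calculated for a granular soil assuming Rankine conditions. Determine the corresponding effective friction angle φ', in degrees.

K_p = (1+sin φ)/(1−sin φ) ⇒ sin φ = (K_p − 1)/(K_p + 1) = 0.5012.
φ = arcsin(0.5012) = 30.08°.

30.1°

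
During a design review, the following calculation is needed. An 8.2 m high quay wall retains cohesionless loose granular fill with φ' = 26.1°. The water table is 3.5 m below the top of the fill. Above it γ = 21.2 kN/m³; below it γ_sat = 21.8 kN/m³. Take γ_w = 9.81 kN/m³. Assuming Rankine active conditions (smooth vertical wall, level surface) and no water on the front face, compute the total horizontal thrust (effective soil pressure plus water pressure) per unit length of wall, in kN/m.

K_a = tan²(45° − φ/2) = 0.3889.
γ' = 21.8 − 9.81 = 11.99 kN/m³. Depth below WT = 4.7 m.
σ'_h at WT = K_a γ d_w = 28.86 kPa; at base = 28.86 + K_a γ' × 4.7 = 50.78 kPa.
P₁ (0–3.5 m) = ½×28.86×3.5 = 50.50. P₂ (3.5–8.2 m) = ½(28.86+50.78)×4.7 = 187.1.
P_w = ½ γ_w h₂² = 0.5×9.81×4.7² = 108.4. Total = 50.50+187.1+108.4 = 346.0 kN/m.

346 kN/m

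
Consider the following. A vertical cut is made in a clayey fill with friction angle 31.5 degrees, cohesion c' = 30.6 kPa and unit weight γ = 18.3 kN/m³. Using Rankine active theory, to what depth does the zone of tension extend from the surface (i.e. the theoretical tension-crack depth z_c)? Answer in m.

5.97 m

K_a = tan²(45° − 31.5°/2) = 0.3136; √K_a = 0.5600.
The active pressure is zero where K_a γ z = 2c√K_a, so z_c = 2c/(γ√K_a) = 2×30.6/(18.3×0.5600) = 5.972 m.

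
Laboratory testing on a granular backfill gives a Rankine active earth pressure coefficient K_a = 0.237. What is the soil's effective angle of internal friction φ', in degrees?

38.1°

K_a = tan²(45° − φ/2) ⇒ 45° − φ/2 = arctan(√0.237) = 25.96°.
φ = 2(45° − 25.96°) = 38.08°.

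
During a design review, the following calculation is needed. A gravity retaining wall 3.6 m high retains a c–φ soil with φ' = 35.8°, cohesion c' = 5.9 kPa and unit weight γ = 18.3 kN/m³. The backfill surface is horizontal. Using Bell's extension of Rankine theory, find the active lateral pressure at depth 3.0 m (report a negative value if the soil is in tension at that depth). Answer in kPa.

8.34 kPa

K_a = (1 − sin φ)/(1 + sin φ) = 0.2619.
σ_a = K_a γ z − 2c√K_a = 0.2619×18.3×3.0 − 2×5.9×0.5117 = 8.338 kPa.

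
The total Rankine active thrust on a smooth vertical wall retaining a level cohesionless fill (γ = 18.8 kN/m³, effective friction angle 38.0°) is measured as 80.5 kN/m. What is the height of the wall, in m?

6.00 m

K_a = 0.2379. P_a = ½ K_a γ H² ⇒ H = √(2P_a/(K_a γ)).
H = √(2×80.5/(0.2379×18.8)) = 6.000 m.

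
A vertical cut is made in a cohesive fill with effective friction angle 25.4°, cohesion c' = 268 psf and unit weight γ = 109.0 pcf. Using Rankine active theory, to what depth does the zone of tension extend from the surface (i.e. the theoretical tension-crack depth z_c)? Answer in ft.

K_a = tan²(45° − 25.4°/2) = 0.3996; √K_a = 0.6322.
The active pressure is zero where K_a γ z = 2c√K_a, so z_c = 2c/(γ√K_a) = 2×268/(109.0×0.6322) = 7.779 ft.

7.78 ft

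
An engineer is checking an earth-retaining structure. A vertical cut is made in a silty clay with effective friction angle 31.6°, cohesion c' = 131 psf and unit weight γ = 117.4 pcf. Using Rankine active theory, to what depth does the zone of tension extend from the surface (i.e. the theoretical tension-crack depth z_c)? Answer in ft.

3.99 ft

K_a = tan²(45° − 31.6°/2) = 0.3123; √K_a = 0.5589.
The active pressure is zero where K_a γ z = 2c√K_a, so z_c = 2c/(γ√K_a) = 2×131/(117.4×0.5589) = 3.993 ft.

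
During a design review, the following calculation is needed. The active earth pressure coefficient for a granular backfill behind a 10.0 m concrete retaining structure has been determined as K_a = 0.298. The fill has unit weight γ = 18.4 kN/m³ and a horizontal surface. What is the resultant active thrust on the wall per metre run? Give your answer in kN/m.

274 kN/m

P = ½ K_a γ H² = 0.5 × 0.298 × 18.4 × 10.0² = 274.2 kN/m.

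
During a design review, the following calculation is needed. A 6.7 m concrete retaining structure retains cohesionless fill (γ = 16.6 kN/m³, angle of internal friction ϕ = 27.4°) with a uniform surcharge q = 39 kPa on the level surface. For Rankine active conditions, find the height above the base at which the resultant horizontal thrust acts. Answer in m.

2.69 m

K_a = 0.3697.
Triangular part P₁ = ½K_aγH² = 137.7 at H/3 = 2.233 m; rectangular part P₂ = K_a q H = 96.60 at H/2 = 3.350 m.
ȳ = (P₁·2.233 + P₂·3.350)/(P₁+P₂) = 2.694 m.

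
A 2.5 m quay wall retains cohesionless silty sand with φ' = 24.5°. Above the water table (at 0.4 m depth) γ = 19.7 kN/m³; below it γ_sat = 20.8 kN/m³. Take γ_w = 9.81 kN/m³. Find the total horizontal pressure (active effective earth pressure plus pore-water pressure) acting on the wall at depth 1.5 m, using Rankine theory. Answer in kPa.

19.1 kPa

K_a = (1 − sin φ)/(1 + sin φ) = 0.4137.
γ' = 20.8 − 9.81 = 10.99 kN/m³.
Effective vertical stress at 1.5 m: σ'_v = 19.7×0.4 + 10.99×1.10 = 19.97 kPa.
σ'_h = K_a σ'_v = 0.4137 × 19.97 = 8.262 kPa; u = γ_w × 1.10 = 10.79 kPa.
Total σ_h = 8.262 + 10.79 = 19.05 kPa.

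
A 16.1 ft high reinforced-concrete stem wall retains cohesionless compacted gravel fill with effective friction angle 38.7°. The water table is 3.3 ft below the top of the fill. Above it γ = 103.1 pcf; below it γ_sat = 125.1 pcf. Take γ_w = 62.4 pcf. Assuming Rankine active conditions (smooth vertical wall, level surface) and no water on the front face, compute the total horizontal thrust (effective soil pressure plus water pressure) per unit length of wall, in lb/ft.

K_a = tan²(45° − φ/2) = 0.2306.
γ' = 125.1 − 62.4 = 62.70 pcf. Depth below WT = 12.8 ft.
σ'_h at WT = K_a γ d_w = 78.45 psf; at base = 78.45 + K_a γ' × 12.8 = 263.5 psf.
P₁ (0–3.3 ft) = ½×78.45×3.3 = 129.4. P₂ (3.3–16.1 ft) = ½(78.45+263.5)×12.8 = 2189.
P_w = ½ γ_w h₂² = 0.5×62.4×12.8² = 5112. Total = 129.4+2189+5112 = 7430 lb/ft.

7430 lb/ft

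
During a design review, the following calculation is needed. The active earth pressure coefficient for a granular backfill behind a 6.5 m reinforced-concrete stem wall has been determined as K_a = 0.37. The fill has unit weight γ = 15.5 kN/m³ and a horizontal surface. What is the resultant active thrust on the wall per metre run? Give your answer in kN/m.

P = ½ K_a γ H² = 0.5 × 0.37 × 15.5 × 6.5² = 121.2 kN/m.

121 kN/m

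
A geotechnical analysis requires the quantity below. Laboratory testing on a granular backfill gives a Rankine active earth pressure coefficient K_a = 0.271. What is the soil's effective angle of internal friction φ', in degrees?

K_a = tan²(45° − φ/2) ⇒ 45° − φ/2 = arctan(√0.271) = 27.50°.
φ = 2(45° − 27.50°) = 35.00°.

35.0°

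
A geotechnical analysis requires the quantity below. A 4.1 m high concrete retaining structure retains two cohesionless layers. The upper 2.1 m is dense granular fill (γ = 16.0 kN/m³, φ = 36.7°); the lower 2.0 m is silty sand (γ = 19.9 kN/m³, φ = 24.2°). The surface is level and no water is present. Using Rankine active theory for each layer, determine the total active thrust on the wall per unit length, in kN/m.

K_a1 = tan²(45°−36.7°/2) = 0.2519; K_a2 = tan²(45°−24.2°/2) = 0.4185.
Layer 1: σ at base = K_a1 γ₁ h₁ = 8.462 kPa; P₁ = ½×8.462×2.1 = 8.886.
Layer 2: σ_v at top = γ₁h₁ = 33.60; σ_h top = K_a2×33.60 = 14.06; σ_h base = K_a2×(33.60+19.9×2.0) = 30.72.
P₂ = ½(14.06+30.72)×2.0 = 44.78. Total P_a = 8.886+44.78 = 53.67 kN/m.

53.7 kN/m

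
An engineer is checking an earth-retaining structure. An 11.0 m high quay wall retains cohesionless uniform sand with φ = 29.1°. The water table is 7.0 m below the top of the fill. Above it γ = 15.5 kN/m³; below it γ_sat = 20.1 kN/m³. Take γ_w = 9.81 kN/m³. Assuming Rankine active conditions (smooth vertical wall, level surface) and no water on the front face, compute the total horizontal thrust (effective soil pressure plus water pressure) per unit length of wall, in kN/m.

K_a = tan²(45° − φ/2) = 0.3456.
γ' = 20.1 − 9.81 = 10.29 kN/m³. Depth below WT = 4.0 m.
σ'_h at WT = K_a γ d_w = 37.50 kPa; at base = 37.50 + K_a γ' × 4.0 = 51.72 kPa.
P₁ (0–7.0 m) = ½×37.50×7.0 = 131.2. P₂ (7.0–11.0 m) = ½(37.50+51.72)×4.0 = 178.4.
P_w = ½ γ_w h₂² = 0.5×9.81×4.0² = 78.48. Total = 131.2+178.4+78.48 = 388.2 kN/m.

388 kN/m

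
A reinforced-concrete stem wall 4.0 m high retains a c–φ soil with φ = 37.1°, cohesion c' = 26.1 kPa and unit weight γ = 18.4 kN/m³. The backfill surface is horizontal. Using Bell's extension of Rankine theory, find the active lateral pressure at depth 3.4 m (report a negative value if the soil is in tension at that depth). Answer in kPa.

K_a = (1 − sin φ)/(1 + sin φ) = 0.2475.
σ_a = K_a γ z − 2c√K_a = 0.2475×18.4×3.4 − 2×26.1×0.4975 = -10.49 kPa.

-10.5 kPa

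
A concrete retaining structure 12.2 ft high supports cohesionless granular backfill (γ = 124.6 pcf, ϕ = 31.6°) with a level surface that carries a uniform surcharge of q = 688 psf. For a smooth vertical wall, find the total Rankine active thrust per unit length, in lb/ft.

K_a = tan²(45° − φ/2) = 0.3123.
Soil triangle: ½ K_a γ H² = 0.5×0.3123×124.6×12.2² = 2896 lb/ft.
Surcharge rectangle: K_a q H = 0.3123×688×12.2 = 2622 lb/ft.
Total = 2896 + 2622 = 5518 lb/ft.

5520 lb/ft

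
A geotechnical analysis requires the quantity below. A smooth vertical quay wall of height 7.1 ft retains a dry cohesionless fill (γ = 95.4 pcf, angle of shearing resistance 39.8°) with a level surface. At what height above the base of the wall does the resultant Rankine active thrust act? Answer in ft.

K_a = 0.2194.
The pressure distribution is triangular, so the resultant acts at H/3 above the base = 7.1/3 = 2.367 ft.

2.37 ft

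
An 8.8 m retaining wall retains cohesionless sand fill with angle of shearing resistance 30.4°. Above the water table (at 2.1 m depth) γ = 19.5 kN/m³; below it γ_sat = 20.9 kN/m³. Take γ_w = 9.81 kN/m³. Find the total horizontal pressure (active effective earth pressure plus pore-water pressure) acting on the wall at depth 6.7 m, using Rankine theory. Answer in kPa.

K_a = (1 − sin φ)/(1 + sin φ) = 0.3280.
γ' = 20.9 − 9.81 = 11.09 kN/m³.
Effective vertical stress at 6.7 m: σ'_v = 19.5×2.1 + 11.09×4.60 = 91.96 kPa.
σ'_h = K_a σ'_v = 0.3280 × 91.96 = 30.16 kPa; u = γ_w × 4.60 = 45.13 kPa.
Total σ_h = 30.16 + 45.13 = 75.29 kPa.

75.3 kPa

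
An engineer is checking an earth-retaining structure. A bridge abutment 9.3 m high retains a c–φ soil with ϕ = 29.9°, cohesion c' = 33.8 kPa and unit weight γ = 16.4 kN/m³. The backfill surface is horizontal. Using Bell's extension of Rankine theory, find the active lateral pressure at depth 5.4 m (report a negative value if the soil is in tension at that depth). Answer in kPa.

K_a = (1 − sin φ)/(1 + sin φ) = 0.3347.
σ_a = K_a γ z − 2c√K_a = 0.3347×16.4×5.4 − 2×33.8×0.5785 = -9.468 kPa.

-9.47 kPa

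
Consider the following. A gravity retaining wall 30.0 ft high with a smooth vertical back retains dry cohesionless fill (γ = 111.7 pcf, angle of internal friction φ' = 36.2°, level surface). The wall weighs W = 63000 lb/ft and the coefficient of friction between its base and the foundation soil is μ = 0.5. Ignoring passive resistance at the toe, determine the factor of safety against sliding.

2.43

K_a = tan²(45° − 36.2°/2) = 0.2574.
P_a = ½K_aγH² = 0.5×0.2574×111.7×30.0² = 12940 lb/ft, acting at H/3 = 10.00 ft above the base.
FS_sliding = μW / P_a = 0.5×63000 / 12940 = 2.435.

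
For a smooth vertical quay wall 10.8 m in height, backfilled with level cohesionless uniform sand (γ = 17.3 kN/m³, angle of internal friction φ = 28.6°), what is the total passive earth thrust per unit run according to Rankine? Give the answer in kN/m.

2860 kN/m

K_p = tan²(45° + φ/2) = 2.837.
P_p = ½ K_p γ H² = 0.5 × 2.837 × 17.3 × 10.8² = 2862 kN/m.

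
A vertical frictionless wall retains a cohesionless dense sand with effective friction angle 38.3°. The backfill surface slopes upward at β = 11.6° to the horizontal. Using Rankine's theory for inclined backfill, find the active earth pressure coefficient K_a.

0.246

K_a = cos β · (cos β − √(cos²β − cos²φ)) / (cos β + √(cos²β − cos²φ)).
cos β = 0.9796, cos φ = 0.7848, √(cos²β − cos²φ) = 0.5863.
K_a = 0.9796 × (0.9796 − 0.5863)/(0.9796 + 0.5863) = 0.2461.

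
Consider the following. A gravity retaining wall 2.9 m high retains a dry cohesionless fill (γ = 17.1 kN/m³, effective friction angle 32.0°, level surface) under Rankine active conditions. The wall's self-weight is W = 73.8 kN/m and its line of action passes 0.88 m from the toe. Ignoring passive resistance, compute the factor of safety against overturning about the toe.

K_a = tan²(45° − 32.0°/2) = 0.3073.
P_a = ½K_aγH² = 0.5×0.3073×17.1×2.9² = 22.09 kN/m, acting at H/3 = 0.9667 m above the base.
Overturning moment M_o = P_a × H/3 = 22.09 × 0.9667 = 21.36.
Resisting moment M_r = W × 0.88 = 73.8 × 0.88 = 64.94.
FS_overturning = M_r/M_o = 64.94/21.36 = 3.041.

3.04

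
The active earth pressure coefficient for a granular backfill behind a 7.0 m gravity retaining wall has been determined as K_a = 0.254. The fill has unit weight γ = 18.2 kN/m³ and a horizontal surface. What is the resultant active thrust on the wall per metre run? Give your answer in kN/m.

113 kN/m

P = ½ K_a γ H² = 0.5 × 0.254 × 18.2 × 7.0² = 113.3 kN/m.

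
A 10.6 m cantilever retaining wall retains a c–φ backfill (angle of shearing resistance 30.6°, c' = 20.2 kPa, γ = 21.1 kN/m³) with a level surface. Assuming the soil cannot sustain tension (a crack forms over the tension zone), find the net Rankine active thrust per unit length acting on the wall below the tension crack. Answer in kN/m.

180 kN/m

K_a = 0.3253; √K_a = 0.5704.
Tension-crack depth z_c = 2c/(γ√K_a) = 2×20.2/(21.1×0.5704) = 3.357 m.
σ_a at base = K_a γ H − 2c√K_a = 0.3253×21.1×10.6 − 2×20.2×0.5704 = 49.72 kPa.
P_a = ½ × 49.72 × (H − z_c) = 0.5×49.72×7.243 = 180.1 kN/m.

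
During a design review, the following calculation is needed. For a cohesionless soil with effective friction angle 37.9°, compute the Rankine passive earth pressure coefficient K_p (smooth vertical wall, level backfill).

K_p = (1 + sin φ)/(1 − sin φ) = tan²(45° + 37.9°/2) = 4.185.

4.19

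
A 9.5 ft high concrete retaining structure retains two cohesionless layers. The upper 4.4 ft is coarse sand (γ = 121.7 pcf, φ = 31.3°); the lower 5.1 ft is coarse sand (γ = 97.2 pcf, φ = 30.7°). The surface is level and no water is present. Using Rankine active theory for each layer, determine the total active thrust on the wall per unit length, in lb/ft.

1670 lb/ft

K_a1 = tan²(45°−31.3°/2) = 0.3162; K_a2 = tan²(45°−30.7°/2) = 0.3240.
Layer 1: σ at base = K_a1 γ₁ h₁ = 169.3 psf; P₁ = ½×169.3×4.4 = 372.5.
Layer 2: σ_v at top = γ₁h₁ = 535.5; σ_h top = K_a2×535.5 = 173.5; σ_h base = K_a2×(535.5+97.2×5.1) = 334.1.
P₂ = ½(173.5+334.1)×5.1 = 1294. Total P_a = 372.5+1294 = 1667 lb/ft.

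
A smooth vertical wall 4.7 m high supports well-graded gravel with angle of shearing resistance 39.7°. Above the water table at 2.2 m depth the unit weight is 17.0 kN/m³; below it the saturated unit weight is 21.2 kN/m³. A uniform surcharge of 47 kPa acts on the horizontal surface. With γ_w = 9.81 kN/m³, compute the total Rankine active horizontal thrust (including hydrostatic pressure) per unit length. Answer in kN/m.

K_a = tan²(45° − φ/2) = 0.2204.
γ' = 21.2 − 9.81 = 11.39 kN/m³. h₂ = H − d_w = 2.5 m.
σ'_h: at surface K_a·q = 10.36; at WT K_a(q+γd_w) = 18.60; at base K_a(q+γd_w+γ'h₂) = 24.88 kPa.
P₁ = ½(10.36+18.60)×2.2 = 31.86; P₂ = ½(18.60+24.88)×2.5 = 54.36; P_w = ½γ_w h₂² = 30.66.
Total = 31.86+54.36+30.66 = 116.9 kN/m.

117 kN/m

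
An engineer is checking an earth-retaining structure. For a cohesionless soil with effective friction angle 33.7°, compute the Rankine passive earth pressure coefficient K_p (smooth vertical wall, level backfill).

K_p = (1 + sin φ)/(1 − sin φ) = tan²(45° + 33.7°/2) = 3.493.

3.49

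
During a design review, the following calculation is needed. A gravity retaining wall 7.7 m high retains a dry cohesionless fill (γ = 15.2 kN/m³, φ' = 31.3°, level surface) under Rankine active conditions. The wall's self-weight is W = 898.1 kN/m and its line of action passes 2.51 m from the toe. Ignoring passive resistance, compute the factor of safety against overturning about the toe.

K_a = tan²(45° − 31.3°/2) = 0.3162.
P_a = ½K_aγH² = 0.5×0.3162×15.2×7.7² = 142.5 kN/m, acting at H/3 = 2.567 m above the base.
Overturning moment M_o = P_a × H/3 = 142.5 × 2.567 = 365.7.
Resisting moment M_r = W × 2.51 = 898.1 × 2.51 = 2254.
FS_overturning = M_r/M_o = 2254/365.7 = 6.164.

6.16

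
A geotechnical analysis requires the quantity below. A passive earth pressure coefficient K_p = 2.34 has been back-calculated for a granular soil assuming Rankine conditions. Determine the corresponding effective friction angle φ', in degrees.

K_p = (1+sin φ)/(1−sin φ) ⇒ sin φ = (K_p − 1)/(K_p + 1) = 0.4012.
φ = arcsin(0.4012) = 23.65°.

23.7°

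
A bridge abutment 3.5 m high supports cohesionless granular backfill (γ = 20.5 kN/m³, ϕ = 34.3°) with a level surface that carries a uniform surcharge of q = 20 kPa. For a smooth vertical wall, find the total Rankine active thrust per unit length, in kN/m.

54.6 kN/m

K_a = tan²(45° − φ/2) = 0.2792.
Soil triangle: ½ K_a γ H² = 0.5×0.2792×20.5×3.5² = 35.05 kN/m.
Surcharge rectangle: K_a q H = 0.2792×20×3.5 = 19.54 kN/m.
Total = 35.05 + 19.54 = 54.59 kN/m.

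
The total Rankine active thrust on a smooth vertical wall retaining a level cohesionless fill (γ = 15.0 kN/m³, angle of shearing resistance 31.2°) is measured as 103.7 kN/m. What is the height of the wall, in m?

6.60 m

K_a = 0.3175. P_a = ½ K_a γ H² ⇒ H = √(2P_a/(K_a γ)).
H = √(2×103.7/(0.3175×15.0)) = 6.599 m.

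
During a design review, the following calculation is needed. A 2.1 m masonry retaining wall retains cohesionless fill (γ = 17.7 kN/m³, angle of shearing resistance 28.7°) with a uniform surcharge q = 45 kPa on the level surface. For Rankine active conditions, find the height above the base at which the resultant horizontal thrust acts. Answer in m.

0.948 m

K_a = 0.3511.
Triangular part P₁ = ½K_aγH² = 13.70 at H/3 = 0.7000 m; rectangular part P₂ = K_a q H = 33.18 at H/2 = 1.050 m.
ȳ = (P₁·0.7000 + P₂·1.050)/(P₁+P₂) = 0.9477 m.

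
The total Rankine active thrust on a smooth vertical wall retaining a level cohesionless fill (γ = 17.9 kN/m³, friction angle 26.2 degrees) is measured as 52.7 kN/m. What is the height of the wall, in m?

K_a = 0.3874. P_a = ½ K_a γ H² ⇒ H = √(2P_a/(K_a γ)).
H = √(2×52.7/(0.3874×17.9)) = 3.898 m.

3.90 m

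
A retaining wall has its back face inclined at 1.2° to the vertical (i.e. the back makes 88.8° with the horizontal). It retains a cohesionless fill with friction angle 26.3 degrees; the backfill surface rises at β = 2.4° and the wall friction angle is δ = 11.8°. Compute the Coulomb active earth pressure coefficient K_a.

K_a = sin²(α+φ) / [sin²α · sin(α−δ) · (1 + √{sin(φ+δ)sin(φ−β) / (sin(α−δ)sin(α+β))})²].
With α = 88.8°, φ = 26.3°, δ = 11.8°, β = 2.4°: K_a = 0.3710.

0.371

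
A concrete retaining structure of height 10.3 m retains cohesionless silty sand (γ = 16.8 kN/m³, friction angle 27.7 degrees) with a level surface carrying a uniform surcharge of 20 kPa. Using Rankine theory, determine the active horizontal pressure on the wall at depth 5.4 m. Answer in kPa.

40.4 kPa

K_a = (1 − sin φ)/(1 + sin φ) = 0.3653.
σ_v = γz + q = 16.8 × 5.4 + 20 = 110.7 kPa.
σ_h = K_a σ_v = 0.3653 × 110.7 = 40.45 kPa.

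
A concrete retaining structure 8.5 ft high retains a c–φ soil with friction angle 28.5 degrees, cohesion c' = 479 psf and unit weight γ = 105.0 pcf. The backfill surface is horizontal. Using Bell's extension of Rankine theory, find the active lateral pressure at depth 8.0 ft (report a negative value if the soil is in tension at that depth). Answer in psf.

K_a = (1 − sin φ)/(1 + sin φ) = 0.3540.
σ_a = K_a γ z − 2c√K_a = 0.3540×105.0×8.0 − 2×479×0.5949 = -272.6 psf.

-273 psf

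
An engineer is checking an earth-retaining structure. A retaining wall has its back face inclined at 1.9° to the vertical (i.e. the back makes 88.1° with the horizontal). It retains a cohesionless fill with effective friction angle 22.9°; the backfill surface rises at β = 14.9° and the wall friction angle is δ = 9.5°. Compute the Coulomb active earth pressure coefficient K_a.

K_a = sin²(α+φ) / [sin²α · sin(α−δ) · (1 + √{sin(φ+δ)sin(φ−β) / (sin(α−δ)sin(α+β))})²].
With α = 88.1°, φ = 22.9°, δ = 9.5°, β = 14.9°: K_a = 0.5438.

0.544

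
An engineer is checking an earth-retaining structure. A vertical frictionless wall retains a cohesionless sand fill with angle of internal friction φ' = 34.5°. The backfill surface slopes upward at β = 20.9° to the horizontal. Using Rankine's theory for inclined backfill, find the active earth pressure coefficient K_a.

K_a = cos β · (cos β − √(cos²β − cos²φ)) / (cos β + √(cos²β − cos²φ)).
cos β = 0.9342, cos φ = 0.8241, √(cos²β − cos²φ) = 0.4399.
K_a = 0.9342 × (0.9342 − 0.4399)/(0.9342 + 0.4399) = 0.3360.

0.336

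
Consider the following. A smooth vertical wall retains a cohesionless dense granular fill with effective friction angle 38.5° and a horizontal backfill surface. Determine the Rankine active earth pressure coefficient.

K_a = (1 − sin φ)/(1 + sin φ) = (1 − sin 38.5°)/(1 + sin 38.5°) = 0.2327.

0.233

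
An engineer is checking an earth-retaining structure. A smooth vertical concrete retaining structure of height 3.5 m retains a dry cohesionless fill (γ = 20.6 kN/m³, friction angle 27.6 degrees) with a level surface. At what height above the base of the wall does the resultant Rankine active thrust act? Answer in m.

K_a = 0.3668.
The pressure distribution is triangular, so the resultant acts at H/3 above the base = 3.5/3 = 1.167 m.

1.17 m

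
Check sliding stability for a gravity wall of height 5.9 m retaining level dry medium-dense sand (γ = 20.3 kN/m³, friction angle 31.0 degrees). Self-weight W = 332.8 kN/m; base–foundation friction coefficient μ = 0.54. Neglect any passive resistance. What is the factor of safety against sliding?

1.59

K_a = tan²(45° − 31.0°/2) = 0.3201.
P_a = ½K_aγH² = 0.5×0.3201×20.3×5.9² = 113.1 kN/m, acting at H/3 = 1.967 m above the base.
FS_sliding = μW / P_a = 0.54×332.8 / 113.1 = 1.589.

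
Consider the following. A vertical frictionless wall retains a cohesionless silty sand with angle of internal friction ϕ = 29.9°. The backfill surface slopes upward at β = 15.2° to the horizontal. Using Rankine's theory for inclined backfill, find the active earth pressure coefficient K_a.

0.376

K_a = cos β · (cos β − √(cos²β − cos²φ)) / (cos β + √(cos²β − cos²φ)).
cos β = 0.9650, cos φ = 0.8669, √(cos²β − cos²φ) = 0.4240.
K_a = 0.9650 × (0.9650 − 0.4240)/(0.9650 + 0.4240) = 0.3759.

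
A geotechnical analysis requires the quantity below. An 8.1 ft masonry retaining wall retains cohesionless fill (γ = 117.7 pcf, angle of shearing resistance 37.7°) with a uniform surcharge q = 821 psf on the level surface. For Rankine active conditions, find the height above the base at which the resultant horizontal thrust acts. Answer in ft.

3.55 ft

K_a = 0.2411.
Triangular part P₁ = ½K_aγH² = 930.8 at H/3 = 2.700 ft; rectangular part P₂ = K_a q H = 1603 at H/2 = 4.050 ft.
ȳ = (P₁·2.700 + P₂·4.050)/(P₁+P₂) = 3.554 ft.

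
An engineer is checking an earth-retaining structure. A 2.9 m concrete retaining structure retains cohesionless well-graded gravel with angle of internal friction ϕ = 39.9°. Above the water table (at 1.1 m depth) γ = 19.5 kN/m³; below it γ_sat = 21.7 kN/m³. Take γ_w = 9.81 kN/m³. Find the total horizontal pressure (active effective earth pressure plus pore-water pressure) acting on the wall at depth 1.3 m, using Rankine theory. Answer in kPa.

7.17 kPa

K_a = (1 − sin φ)/(1 + sin φ) = 0.2184.
γ' = 21.7 − 9.81 = 11.89 kN/m³.
Effective vertical stress at 1.3 m: σ'_v = 19.5×1.1 + 11.89×0.200 = 23.83 kPa.
σ'_h = K_a σ'_v = 0.2184 × 23.83 = 5.205 kPa; u = γ_w × 0.200 = 1.962 kPa.
Total σ_h = 5.205 + 1.962 = 7.167 kPa.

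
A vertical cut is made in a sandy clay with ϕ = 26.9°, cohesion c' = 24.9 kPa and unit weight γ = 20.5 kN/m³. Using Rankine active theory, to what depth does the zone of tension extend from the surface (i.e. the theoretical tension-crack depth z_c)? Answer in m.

3.96 m

K_a = tan²(45° − 26.9°/2) = 0.3770; √K_a = 0.6140.
The active pressure is zero where K_a γ z = 2c√K_a, so z_c = 2c/(γ√K_a) = 2×24.9/(20.5×0.6140) = 3.956 m.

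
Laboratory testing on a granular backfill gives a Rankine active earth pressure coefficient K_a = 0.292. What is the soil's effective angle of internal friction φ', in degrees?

K_a = tan²(45° − φ/2) ⇒ 45° − φ/2 = arctan(√0.292) = 28.39°.
φ = 2(45° − 28.39°) = 33.23°.

33.2°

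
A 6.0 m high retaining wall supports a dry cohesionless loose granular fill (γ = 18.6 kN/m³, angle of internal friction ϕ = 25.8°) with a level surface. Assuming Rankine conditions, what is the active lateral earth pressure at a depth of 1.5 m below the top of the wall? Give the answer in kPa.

11.0 kPa

K_a = (1 − sin φ)/(1 + sin φ) = 0.3935.
σ_h = K_a γ z = 0.3935 × 18.6 × 1.5 = 10.98 kPa.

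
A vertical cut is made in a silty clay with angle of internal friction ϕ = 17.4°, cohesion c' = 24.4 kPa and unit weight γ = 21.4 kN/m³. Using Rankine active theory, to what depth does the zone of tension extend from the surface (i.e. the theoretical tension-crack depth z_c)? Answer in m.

K_a = tan²(45° − 17.4°/2) = 0.5396; √K_a = 0.7346.
The active pressure is zero where K_a γ z = 2c√K_a, so z_c = 2c/(γ√K_a) = 2×24.4/(21.4×0.7346) = 3.104 m.

3.10 m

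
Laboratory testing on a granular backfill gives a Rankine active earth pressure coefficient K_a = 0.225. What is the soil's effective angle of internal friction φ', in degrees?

39.2°

K_a = tan²(45° − φ/2) ⇒ 45° − φ/2 = arctan(√0.225) = 25.38°.
φ = 2(45° − 25.38°) = 39.25°.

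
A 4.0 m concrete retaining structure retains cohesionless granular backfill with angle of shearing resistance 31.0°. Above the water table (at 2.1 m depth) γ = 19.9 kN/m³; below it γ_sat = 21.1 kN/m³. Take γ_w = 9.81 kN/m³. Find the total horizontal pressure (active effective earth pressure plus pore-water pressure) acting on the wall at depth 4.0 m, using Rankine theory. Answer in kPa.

K_a = (1 − sin φ)/(1 + sin φ) = 0.3201.
γ' = 21.1 − 9.81 = 11.29 kN/m³.
Effective vertical stress at 4.0 m: σ'_v = 19.9×2.1 + 11.29×1.90 = 63.24 kPa.
σ'_h = K_a σ'_v = 0.3201 × 63.24 = 20.24 kPa; u = γ_w × 1.90 = 18.64 kPa.
Total σ_h = 20.24 + 18.64 = 38.88 kPa.

38.9 kPa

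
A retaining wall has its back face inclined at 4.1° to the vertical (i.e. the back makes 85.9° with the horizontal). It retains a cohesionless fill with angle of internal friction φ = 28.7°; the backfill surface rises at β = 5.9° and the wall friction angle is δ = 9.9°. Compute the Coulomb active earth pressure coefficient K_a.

K_a = sin²(α+φ) / [sin²α · sin(α−δ) · (1 + √{sin(φ+δ)sin(φ−β) / (sin(α−δ)sin(α+β))})²].
With α = 85.9°, φ = 28.7°, δ = 9.9°, β = 5.9°: K_a = 0.3810.

0.381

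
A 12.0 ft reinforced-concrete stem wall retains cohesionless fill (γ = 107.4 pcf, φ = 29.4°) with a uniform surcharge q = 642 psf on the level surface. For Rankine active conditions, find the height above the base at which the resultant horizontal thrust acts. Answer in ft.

5.00 ft

K_a = 0.3415.
Triangular part P₁ = ½K_aγH² = 2641 at H/3 = 4.000 ft; rectangular part P₂ = K_a q H = 2631 at H/2 = 6.000 ft.
ȳ = (P₁·4.000 + P₂·6.000)/(P₁+P₂) = 4.998 ft.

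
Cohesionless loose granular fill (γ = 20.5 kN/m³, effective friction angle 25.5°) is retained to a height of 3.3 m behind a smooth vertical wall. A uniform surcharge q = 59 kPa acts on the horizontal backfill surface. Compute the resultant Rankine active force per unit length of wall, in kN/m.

K_a = tan²(45° − φ/2) = 0.3981.
Soil triangle: ½ K_a γ H² = 0.5×0.3981×20.5×3.3² = 44.44 kN/m.
Surcharge rectangle: K_a q H = 0.3981×59×3.3 = 77.51 kN/m.
Total = 44.44 + 77.51 = 121.9 kN/m.

122 kN/m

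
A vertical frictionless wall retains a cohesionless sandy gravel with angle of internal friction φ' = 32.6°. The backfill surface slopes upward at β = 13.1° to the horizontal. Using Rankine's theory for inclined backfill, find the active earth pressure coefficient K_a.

K_a = cos β · (cos β − √(cos²β − cos²φ)) / (cos β + √(cos²β − cos²φ)).
cos β = 0.9740, cos φ = 0.8425, √(cos²β − cos²φ) = 0.4888.
K_a = 0.9740 × (0.9740 − 0.4888)/(0.9740 + 0.4888) = 0.3231.

0.323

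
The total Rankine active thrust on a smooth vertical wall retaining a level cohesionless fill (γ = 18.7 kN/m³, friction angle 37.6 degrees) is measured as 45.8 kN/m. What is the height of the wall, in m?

4.50 m

K_a = 0.2421. P_a = ½ K_a γ H² ⇒ H = √(2P_a/(K_a γ)).
H = √(2×45.8/(0.2421×18.7)) = 4.498 m.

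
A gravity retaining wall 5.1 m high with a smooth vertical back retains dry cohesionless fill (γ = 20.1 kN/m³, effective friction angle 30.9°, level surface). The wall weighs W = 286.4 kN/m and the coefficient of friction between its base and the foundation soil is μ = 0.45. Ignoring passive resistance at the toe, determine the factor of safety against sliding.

1.53

K_a = tan²(45° − 30.9°/2) = 0.3214.
P_a = ½K_aγH² = 0.5×0.3214×20.1×5.1² = 84.02 kN/m, acting at H/3 = 1.700 m above the base.
FS_sliding = μW / P_a = 0.45×286.4 / 84.02 = 1.534.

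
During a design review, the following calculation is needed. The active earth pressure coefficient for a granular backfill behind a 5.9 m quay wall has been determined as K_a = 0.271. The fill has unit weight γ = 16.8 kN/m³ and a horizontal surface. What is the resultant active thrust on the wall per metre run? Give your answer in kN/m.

79.2 kN/m

P = ½ K_a γ H² = 0.5 × 0.271 × 16.8 × 5.9² = 79.24 kN/m.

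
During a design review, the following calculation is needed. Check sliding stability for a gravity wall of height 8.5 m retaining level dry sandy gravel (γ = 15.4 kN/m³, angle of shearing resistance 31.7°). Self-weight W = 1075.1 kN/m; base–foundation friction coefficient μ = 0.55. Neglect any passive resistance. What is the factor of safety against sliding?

3.42

K_a = tan²(45° − 31.7°/2) = 0.3111.
P_a = ½K_aγH² = 0.5×0.3111×15.4×8.5² = 173.1 kN/m, acting at H/3 = 2.833 m above the base.
FS_sliding = μW / P_a = 0.55×1075.1 / 173.1 = 3.417.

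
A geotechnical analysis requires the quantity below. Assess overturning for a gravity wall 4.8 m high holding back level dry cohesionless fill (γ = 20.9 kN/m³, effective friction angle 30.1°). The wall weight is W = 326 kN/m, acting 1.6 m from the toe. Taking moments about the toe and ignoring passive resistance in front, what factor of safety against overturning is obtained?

4.08

K_a = tan²(45° − 30.1°/2) = 0.3320.
P_a = ½K_aγH² = 0.5×0.3320×20.9×4.8² = 79.93 kN/m, acting at H/3 = 1.600 m above the base.
Overturning moment M_o = P_a × H/3 = 79.93 × 1.600 = 127.9.
Resisting moment M_r = W × 1.6 = 326 × 1.6 = 521.6.
FS_overturning = M_r/M_o = 521.6/127.9 = 4.078.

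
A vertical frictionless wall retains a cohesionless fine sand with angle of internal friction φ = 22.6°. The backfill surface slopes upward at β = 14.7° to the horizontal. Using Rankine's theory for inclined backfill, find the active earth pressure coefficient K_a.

K_a = cos β · (cos β − √(cos²β − cos²φ)) / (cos β + √(cos²β − cos²φ)).
cos β = 0.9673, cos φ = 0.9232, √(cos²β − cos²φ) = 0.2886.
K_a = 0.9673 × (0.9673 − 0.2886)/(0.9673 + 0.2886) = 0.5227.

0.523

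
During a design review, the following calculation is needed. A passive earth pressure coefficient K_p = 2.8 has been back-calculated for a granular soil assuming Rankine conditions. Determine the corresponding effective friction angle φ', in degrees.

28.3°

K_p = (1+sin φ)/(1−sin φ) ⇒ sin φ = (K_p − 1)/(K_p + 1) = 0.4737.
φ = arcsin(0.4737) = 28.27°.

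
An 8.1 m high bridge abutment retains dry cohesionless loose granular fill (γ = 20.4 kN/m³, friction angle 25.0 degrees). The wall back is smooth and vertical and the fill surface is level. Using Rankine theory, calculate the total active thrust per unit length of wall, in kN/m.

272 kN/m

K_a = tan²(45° − φ/2) = 0.4059.
P_a = ½ K_a γ H² = 0.5 × 0.4059 × 20.4 × 8.1² = 271.6 kN/m.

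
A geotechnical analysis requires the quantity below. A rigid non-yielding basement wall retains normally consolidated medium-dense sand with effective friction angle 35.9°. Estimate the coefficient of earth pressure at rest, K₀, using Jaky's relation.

0.414

K₀ = 1 − sin φ' = 1 − sin 35.9° = 0.4136.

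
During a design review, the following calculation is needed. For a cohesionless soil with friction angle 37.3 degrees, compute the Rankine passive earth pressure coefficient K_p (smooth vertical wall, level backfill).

4.08

K_p = (1 + sin φ)/(1 − sin φ) = tan²(45° + 37.3°/2) = 4.076.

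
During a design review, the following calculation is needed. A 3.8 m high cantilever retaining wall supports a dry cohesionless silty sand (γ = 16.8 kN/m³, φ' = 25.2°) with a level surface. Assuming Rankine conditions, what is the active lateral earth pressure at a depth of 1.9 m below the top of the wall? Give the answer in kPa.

K_a = (1 − sin φ)/(1 + sin φ) = 0.4027.
σ_h = K_a γ z = 0.4027 × 16.8 × 1.9 = 12.86 kPa.

12.9 kPa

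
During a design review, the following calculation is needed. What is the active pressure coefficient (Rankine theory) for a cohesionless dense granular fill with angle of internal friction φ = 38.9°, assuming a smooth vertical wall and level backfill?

K_a = tan²(45° − φ/2) = tan²(25.55°) = 0.2285.

0.229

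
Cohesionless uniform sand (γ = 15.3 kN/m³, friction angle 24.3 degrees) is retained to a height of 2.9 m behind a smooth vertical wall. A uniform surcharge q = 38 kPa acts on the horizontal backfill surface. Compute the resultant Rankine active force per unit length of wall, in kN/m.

K_a = tan²(45° − φ/2) = 0.4169.
Soil triangle: ½ K_a γ H² = 0.5×0.4169×15.3×2.9² = 26.82 kN/m.
Surcharge rectangle: K_a q H = 0.4169×38×2.9 = 45.94 kN/m.
Total = 26.82 + 45.94 = 72.77 kN/m.

72.8 kN/m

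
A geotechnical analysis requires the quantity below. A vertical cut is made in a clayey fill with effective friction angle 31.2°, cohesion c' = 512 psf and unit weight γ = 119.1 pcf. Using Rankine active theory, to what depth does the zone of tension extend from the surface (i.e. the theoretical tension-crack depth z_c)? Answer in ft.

15.3 ft

K_a = tan²(45° − 31.2°/2) = 0.3175; √K_a = 0.5635.
The active pressure is zero where K_a γ z = 2c√K_a, so z_c = 2c/(γ√K_a) = 2×512/(119.1×0.5635) = 15.26 ft.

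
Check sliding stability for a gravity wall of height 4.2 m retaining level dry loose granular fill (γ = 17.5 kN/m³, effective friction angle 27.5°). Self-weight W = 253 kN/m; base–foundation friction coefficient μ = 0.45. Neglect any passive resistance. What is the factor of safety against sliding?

K_a = tan²(45° − 27.5°/2) = 0.3682.
P_a = ½K_aγH² = 0.5×0.3682×17.5×4.2² = 56.84 kN/m, acting at H/3 = 1.400 m above the base.
FS_sliding = μW / P_a = 0.45×253 / 56.84 = 2.003.

2.00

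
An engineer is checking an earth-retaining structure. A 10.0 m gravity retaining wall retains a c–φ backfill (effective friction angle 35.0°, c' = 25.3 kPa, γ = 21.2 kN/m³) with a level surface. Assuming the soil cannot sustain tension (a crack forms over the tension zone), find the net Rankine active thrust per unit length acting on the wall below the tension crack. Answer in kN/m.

K_a = 0.2710; √K_a = 0.5206.
Tension-crack depth z_c = 2c/(γ√K_a) = 2×25.3/(21.2×0.5206) = 4.585 m.
σ_a at base = K_a γ H − 2c√K_a = 0.2710×21.2×10.0 − 2×25.3×0.5206 = 31.11 kPa.
P_a = ½ × 31.11 × (H − z_c) = 0.5×31.11×5.415 = 84.23 kN/m.

84.2 kN/m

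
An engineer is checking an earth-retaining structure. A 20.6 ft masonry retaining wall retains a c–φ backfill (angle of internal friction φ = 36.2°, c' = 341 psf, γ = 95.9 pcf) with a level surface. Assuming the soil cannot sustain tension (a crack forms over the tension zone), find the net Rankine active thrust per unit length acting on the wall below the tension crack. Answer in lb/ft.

K_a = 0.2574; √K_a = 0.5073.
Tension-crack depth z_c = 2c/(γ√K_a) = 2×341/(95.9×0.5073) = 14.02 ft.
σ_a at base = K_a γ H − 2c√K_a = 0.2574×95.9×20.6 − 2×341×0.5073 = 162.5 psf.
P_a = ½ × 162.5 × (H − z_c) = 0.5×162.5×6.582 = 534.7 lb/ft.

535 lb/ft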